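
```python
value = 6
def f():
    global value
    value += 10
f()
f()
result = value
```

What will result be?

Step 1: value = 6.
Step 2: First f(): value = 6 + 10 = 16.
Step 3: Second f(): value = 16 + 10 = 26. result = 26

The answer is 26.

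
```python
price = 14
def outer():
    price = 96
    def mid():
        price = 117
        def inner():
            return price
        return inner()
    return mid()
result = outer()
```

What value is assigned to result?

Step 1: Three levels of shadowing: global 14, outer 96, mid 117.
Step 2: inner() finds price = 117 in enclosing mid() scope.
Step 3: result = 117

The answer is 117.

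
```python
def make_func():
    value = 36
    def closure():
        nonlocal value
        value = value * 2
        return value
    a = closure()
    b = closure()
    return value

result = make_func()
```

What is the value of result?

Step 1: value starts at 36.
Step 2: First closure(): value = 36 * 2 = 72.
Step 3: Second closure(): value = 72 * 2 = 144.
Step 4: result = 144

The answer is 144.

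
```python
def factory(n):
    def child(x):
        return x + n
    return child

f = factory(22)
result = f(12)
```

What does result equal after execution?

Step 1: factory(22) creates a closure that captures n = 22.
Step 2: f(12) calls the closure with x = 12, returning 12 + 22 = 34.
Step 3: result = 34

The answer is 34.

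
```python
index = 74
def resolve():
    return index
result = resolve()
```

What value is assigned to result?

Step 1: index = 74 is defined in the global scope.
Step 2: resolve() looks up index. No local index exists, so Python checks the global scope via LEGB rule and finds index = 74.
Step 3: result = 74

The answer is 74.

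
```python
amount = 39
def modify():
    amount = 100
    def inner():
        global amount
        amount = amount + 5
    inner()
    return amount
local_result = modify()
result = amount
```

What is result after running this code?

Step 1: Global amount = 39. modify() creates local amount = 100.
Step 2: inner() declares global amount and adds 5: global amount = 39 + 5 = 44.
Step 3: modify() returns its local amount = 100 (unaffected by inner).
Step 4: result = global amount = 44

The answer is 44.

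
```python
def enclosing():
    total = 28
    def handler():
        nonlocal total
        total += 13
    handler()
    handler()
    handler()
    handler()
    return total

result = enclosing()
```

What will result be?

Step 1: total starts at 28.
Step 2: handler() is called 4 times, each adding 13.
Step 3: total = 28 + 13 * 4 = 80

The answer is 80.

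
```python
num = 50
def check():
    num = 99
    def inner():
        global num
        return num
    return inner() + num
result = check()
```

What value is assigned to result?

Step 1: Global num = 50. check() shadows with local num = 99.
Step 2: inner() uses global keyword, so inner() returns global num = 50.
Step 3: check() returns 50 + 99 = 149

The answer is 149.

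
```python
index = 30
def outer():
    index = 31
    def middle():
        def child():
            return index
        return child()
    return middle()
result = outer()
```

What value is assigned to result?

Step 1: outer() defines index = 31. middle() and child() have no local index.
Step 2: child() checks local (none), enclosing middle() (none), enclosing outer() and finds index = 31.
Step 3: result = 31

The answer is 31.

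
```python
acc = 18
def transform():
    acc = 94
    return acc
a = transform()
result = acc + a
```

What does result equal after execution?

Step 1: Global acc = 18. transform() returns local acc = 94.
Step 2: a = 94. Global acc still = 18.
Step 3: result = 18 + 94 = 112

The answer is 112.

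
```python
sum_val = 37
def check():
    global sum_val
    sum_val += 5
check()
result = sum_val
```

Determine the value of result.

Step 1: sum_val = 37 globally.
Step 2: check() modifies global sum_val: sum_val += 5 = 42.
Step 3: result = 42

The answer is 42.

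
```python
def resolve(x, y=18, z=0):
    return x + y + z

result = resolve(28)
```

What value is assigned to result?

Step 1: resolve(28) uses defaults y = 18, z = 0.
Step 2: Returns 28 + 18 + 0 = 46.
Step 3: result = 46

The answer is 46.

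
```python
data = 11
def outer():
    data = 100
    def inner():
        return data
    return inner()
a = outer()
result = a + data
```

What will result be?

Step 1: outer() has local data = 100. inner() reads from enclosing.
Step 2: outer() returns 100. Global data = 11 unchanged.
Step 3: result = 100 + 11 = 111

The answer is 111.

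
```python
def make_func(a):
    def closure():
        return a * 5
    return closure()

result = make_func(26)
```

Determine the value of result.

Step 1: make_func(26) binds parameter a = 26.
Step 2: closure() accesses a = 26 from enclosing scope.
Step 3: result = 26 * 5 = 130

The answer is 130.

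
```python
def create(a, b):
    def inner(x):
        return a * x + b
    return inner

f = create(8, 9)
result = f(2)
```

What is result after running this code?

Step 1: create(8, 9) captures a = 8, b = 9.
Step 2: f(2) computes 8 * 2 + 9 = 25.
Step 3: result = 25

The answer is 25.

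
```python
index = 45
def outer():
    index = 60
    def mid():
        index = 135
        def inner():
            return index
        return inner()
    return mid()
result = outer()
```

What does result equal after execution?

Step 1: Three levels of shadowing: global 45, outer 60, mid 135.
Step 2: inner() finds index = 135 in enclosing mid() scope.
Step 3: result = 135

The answer is 135.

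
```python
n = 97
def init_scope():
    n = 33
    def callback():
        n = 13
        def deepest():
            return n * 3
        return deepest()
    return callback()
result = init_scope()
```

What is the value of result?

Step 1: deepest() looks up n through LEGB: not local, finds n = 13 in enclosing callback().
Step 2: Returns 13 * 3 = 39.
Step 3: result = 39

The answer is 39.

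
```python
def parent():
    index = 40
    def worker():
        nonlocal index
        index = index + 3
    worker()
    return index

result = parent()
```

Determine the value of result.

Step 1: parent() sets index = 40.
Step 2: worker() uses nonlocal to modify index in parent's scope: index = 40 + 3 = 43.
Step 3: parent() returns the modified index = 43

The answer is 43.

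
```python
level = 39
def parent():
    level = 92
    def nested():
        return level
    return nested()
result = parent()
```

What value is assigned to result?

Step 1: level = 39 globally, but parent() defines level = 92 locally.
Step 2: nested() looks up level. Not in local scope, so checks enclosing scope (parent) and finds level = 92.
Step 3: result = 92

The answer is 92.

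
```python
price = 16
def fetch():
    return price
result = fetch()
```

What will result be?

Step 1: price = 16 is defined in the global scope.
Step 2: fetch() looks up price. No local price exists, so Python checks the global scope via LEGB rule and finds price = 16.
Step 3: result = 16

The answer is 16.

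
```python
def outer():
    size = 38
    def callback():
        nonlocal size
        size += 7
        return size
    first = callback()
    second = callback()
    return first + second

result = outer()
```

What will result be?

Step 1: size starts at 38.
Step 2: First call: size = 38 + 7 = 45, returns 45.
Step 3: Second call: size = 45 + 7 = 52, returns 52.
Step 4: result = 45 + 52 = 97

The answer is 97.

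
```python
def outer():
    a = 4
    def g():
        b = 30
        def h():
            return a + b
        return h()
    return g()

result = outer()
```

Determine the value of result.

Step 1: outer() defines a = 4. g() defines b = 30.
Step 2: h() accesses both from enclosing scopes: a = 4, b = 30.
Step 3: result = 4 + 30 = 34

The answer is 34.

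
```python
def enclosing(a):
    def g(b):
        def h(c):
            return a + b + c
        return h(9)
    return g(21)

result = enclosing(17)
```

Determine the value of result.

Step 1: a = 17, b = 21, c = 9 across three nested scopes.
Step 2: h() accesses all three via LEGB rule.
Step 3: result = 17 + 21 + 9 = 47

The answer is 47.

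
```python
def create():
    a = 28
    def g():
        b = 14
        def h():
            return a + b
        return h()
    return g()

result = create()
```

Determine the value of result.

Step 1: create() defines a = 28. g() defines b = 14.
Step 2: h() accesses both from enclosing scopes: a = 28, b = 14.
Step 3: result = 28 + 14 = 42

The answer is 42.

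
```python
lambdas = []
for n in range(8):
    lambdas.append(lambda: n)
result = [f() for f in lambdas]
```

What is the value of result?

Step 1: All 8 lambdas share the same variable n.
Step 2: After the loop, n = 7.
Step 3: Each call returns 7. result = [7, 7, 7, 7, 7, 7, 7, 7]

The answer is [7, 7, 7, 7, 7, 7, 7, 7].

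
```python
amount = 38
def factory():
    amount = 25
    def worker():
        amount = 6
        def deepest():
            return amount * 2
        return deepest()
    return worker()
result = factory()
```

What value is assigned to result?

Step 1: deepest() looks up amount through LEGB: not local, finds amount = 6 in enclosing worker().
Step 2: Returns 6 * 2 = 12.
Step 3: result = 12

The answer is 12.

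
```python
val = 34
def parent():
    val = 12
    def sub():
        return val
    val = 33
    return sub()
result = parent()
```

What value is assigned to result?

Step 1: parent() sets val = 12, then later val = 33.
Step 2: sub() is called after val is reassigned to 33. Closures capture variables by reference, not by value.
Step 3: result = 33

The answer is 33.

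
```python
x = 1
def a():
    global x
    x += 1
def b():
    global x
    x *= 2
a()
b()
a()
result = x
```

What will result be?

Step 1: x = 1.
Step 2: a(): x = 1 + 1 = 2.
Step 3: b(): x = 2 * 2 = 4.
Step 4: a(): x = 4 + 1 = 5

The answer is 5.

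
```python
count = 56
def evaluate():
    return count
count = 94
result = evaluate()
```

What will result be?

Step 1: count is first set to 56, then reassigned to 94.
Step 2: evaluate() is called after the reassignment, so it looks up the current global count = 94.
Step 3: result = 94

The answer is 94.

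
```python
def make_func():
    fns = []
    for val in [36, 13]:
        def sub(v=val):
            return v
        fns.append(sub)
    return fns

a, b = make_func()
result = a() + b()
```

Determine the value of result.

Step 1: Default argument v=val captures val at each iteration.
Step 2: a() returns 36 (captured at first iteration), b() returns 13 (captured at second).
Step 3: result = 36 + 13 = 49

The answer is 49.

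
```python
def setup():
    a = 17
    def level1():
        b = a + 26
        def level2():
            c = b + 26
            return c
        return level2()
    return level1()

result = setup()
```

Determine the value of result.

Step 1: a = 17. b = a + 26 = 43.
Step 2: c = b + 26 = 43 + 26 = 69.
Step 3: result = 69

The answer is 69.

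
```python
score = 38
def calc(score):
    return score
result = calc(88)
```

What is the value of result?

Step 1: Global score = 38.
Step 2: calc(88) takes parameter score = 88, which shadows the global.
Step 3: result = 88

The answer is 88.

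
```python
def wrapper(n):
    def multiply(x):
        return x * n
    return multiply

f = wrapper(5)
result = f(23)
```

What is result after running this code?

Step 1: wrapper(5) returns multiply closure with n = 5.
Step 2: f(23) computes 23 * 5 = 115.
Step 3: result = 115

The answer is 115.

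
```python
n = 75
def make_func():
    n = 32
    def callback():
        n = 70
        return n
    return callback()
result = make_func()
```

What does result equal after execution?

Step 1: Three scopes define n: global (75), make_func (32), callback (70).
Step 2: callback() has its own local n = 70, which shadows both enclosing and global.
Step 3: result = 70 (local wins in LEGB)

The answer is 70.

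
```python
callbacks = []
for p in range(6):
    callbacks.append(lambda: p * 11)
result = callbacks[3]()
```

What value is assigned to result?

Step 1: All lambdas reference the same variable p (late binding).
Step 2: After the loop, p = 5. Every lambda returns p * 11.
Step 3: callbacks[3]() = 5 * 11 = 55

The answer is 55.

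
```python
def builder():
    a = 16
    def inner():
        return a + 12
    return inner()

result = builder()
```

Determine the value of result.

Step 1: builder() defines a = 16.
Step 2: inner() reads a = 16 from enclosing scope, returns 16 + 12 = 28.
Step 3: result = 28

The answer is 28.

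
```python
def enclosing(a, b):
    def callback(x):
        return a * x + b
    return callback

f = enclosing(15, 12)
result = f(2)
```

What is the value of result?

Step 1: enclosing(15, 12) captures a = 15, b = 12.
Step 2: f(2) computes 15 * 2 + 12 = 42.
Step 3: result = 42

The answer is 42.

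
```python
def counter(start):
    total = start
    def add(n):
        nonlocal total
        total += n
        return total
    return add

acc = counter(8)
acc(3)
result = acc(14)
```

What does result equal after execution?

Step 1: counter(8) creates closure with total = 8.
Step 2: First acc(3): total = 8 + 3 = 11.
Step 3: Second acc(14): total = 11 + 14 = 25. result = 25

The answer is 25.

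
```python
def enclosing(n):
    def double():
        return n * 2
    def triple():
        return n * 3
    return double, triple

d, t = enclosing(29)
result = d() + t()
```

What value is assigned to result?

Step 1: Both closures capture the same n = 29.
Step 2: d() = 29 * 2 = 58, t() = 29 * 3 = 87.
Step 3: result = 58 + 87 = 145

The answer is 145.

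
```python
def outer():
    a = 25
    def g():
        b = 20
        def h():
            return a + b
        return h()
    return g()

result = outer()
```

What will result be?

Step 1: outer() defines a = 25. g() defines b = 20.
Step 2: h() accesses both from enclosing scopes: a = 25, b = 20.
Step 3: result = 25 + 20 = 45

The answer is 45.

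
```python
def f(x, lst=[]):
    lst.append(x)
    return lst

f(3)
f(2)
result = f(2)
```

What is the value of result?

Step 1: Mutable default argument gotcha! The list [] is created once.
Step 2: Each call appends to the SAME list: [3], [3, 2], [3, 2, 2].
Step 3: result = [3, 2, 2]

The answer is [3, 2, 2].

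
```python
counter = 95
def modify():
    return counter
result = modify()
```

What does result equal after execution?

Step 1: counter = 95 is defined in the global scope.
Step 2: modify() looks up counter. No local counter exists, so Python checks the global scope via LEGB rule and finds counter = 95.
Step 3: result = 95

The answer is 95.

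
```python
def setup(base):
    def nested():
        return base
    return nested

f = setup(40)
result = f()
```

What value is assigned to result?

Step 1: setup(40) creates closure capturing base = 40.
Step 2: f() returns the captured base = 40.
Step 3: result = 40

The answer is 40.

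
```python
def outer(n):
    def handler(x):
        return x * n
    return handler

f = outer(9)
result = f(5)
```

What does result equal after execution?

Step 1: outer(9) creates a closure capturing n = 9.
Step 2: f(5) computes 5 * 9 = 45.
Step 3: result = 45

The answer is 45.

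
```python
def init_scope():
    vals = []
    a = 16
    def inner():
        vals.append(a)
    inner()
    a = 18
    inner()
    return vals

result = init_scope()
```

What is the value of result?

Step 1: a = 16. inner() appends current a to vals.
Step 2: First inner(): appends 16. Then a = 18.
Step 3: Second inner(): appends 18 (closure sees updated a). result = [16, 18]

The answer is [16, 18].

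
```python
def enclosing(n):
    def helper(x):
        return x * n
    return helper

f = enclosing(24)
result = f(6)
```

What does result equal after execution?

Step 1: enclosing(24) creates a closure capturing n = 24.
Step 2: f(6) computes 6 * 24 = 144.
Step 3: result = 144

The answer is 144.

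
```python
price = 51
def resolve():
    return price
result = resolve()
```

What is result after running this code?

Step 1: price = 51 is defined in the global scope.
Step 2: resolve() looks up price. No local price exists, so Python checks the global scope via LEGB rule and finds price = 51.
Step 3: result = 51

The answer is 51.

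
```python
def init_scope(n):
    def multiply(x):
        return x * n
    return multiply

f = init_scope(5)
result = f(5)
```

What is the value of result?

Step 1: init_scope(5) returns multiply closure with n = 5.
Step 2: f(5) computes 5 * 5 = 25.
Step 3: result = 25

The answer is 25.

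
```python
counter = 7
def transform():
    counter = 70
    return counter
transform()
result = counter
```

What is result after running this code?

Step 1: counter = 7 globally.
Step 2: transform() creates a LOCAL counter = 70 (no global keyword!).
Step 3: The global counter is unchanged. result = 7

The answer is 7.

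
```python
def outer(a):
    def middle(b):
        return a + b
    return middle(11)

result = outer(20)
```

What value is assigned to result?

Step 1: outer(20) passes a = 20.
Step 2: middle(11) has b = 11, reads a = 20 from enclosing.
Step 3: result = 20 + 11 = 31

The answer is 31.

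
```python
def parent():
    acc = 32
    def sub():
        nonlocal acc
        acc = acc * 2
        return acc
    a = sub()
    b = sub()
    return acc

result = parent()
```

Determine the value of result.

Step 1: acc starts at 32.
Step 2: First sub(): acc = 32 * 2 = 64.
Step 3: Second sub(): acc = 64 * 2 = 128.
Step 4: result = 128

The answer is 128.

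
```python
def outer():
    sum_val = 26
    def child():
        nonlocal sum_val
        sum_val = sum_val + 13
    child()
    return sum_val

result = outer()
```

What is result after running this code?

Step 1: outer() sets sum_val = 26.
Step 2: child() uses nonlocal to modify sum_val in outer's scope: sum_val = 26 + 13 = 39.
Step 3: outer() returns the modified sum_val = 39

The answer is 39.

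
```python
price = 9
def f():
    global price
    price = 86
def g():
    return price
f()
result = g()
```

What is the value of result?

Step 1: price = 9.
Step 2: f() sets global price = 86.
Step 3: g() reads global price = 86. result = 86

The answer is 86.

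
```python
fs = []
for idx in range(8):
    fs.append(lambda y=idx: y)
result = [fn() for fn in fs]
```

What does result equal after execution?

Step 1: Default arg y=idx captures idx at each iteration.
Step 2: Each lambda has its own default: 0, 1, ..., 7.
Step 3: result = [0, 1, 2, 3, 4, 5, 6, 7]

The answer is [0, 1, 2, 3, 4, 5, 6, 7].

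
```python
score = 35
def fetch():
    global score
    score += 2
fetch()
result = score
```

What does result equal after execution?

Step 1: score = 35 globally.
Step 2: fetch() modifies global score: score += 2 = 37.
Step 3: result = 37

The answer is 37.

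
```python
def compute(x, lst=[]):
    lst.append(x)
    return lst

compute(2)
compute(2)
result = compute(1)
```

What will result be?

Step 1: Mutable default argument gotcha! The list [] is created once.
Step 2: Each call appends to the SAME list: [2], [2, 2], [2, 2, 1].
Step 3: result = [2, 2, 1]

The answer is [2, 2, 1].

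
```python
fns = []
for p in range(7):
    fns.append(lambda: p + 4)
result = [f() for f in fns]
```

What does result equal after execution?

Step 1: All lambdas capture p by reference. After the loop, p = 6.
Step 2: Each call returns 6 + 4 = 10.
Step 3: result = [10, 10, 10, 10, 10, 10, 10]

The answer is [10, 10, 10, 10, 10, 10, 10].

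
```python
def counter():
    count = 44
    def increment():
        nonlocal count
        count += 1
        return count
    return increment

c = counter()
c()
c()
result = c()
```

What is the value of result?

Step 1: counter() creates closure with count = 44.
Step 2: Each c() call increments count via nonlocal. After 3 calls: 44 + 3 = 47.
Step 3: result = 47

The answer is 47.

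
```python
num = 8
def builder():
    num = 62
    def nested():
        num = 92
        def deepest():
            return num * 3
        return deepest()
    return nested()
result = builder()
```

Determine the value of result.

Step 1: deepest() looks up num through LEGB: not local, finds num = 92 in enclosing nested().
Step 2: Returns 92 * 3 = 276.
Step 3: result = 276

The answer is 276.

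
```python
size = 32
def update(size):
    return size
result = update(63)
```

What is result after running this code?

Step 1: Global size = 32.
Step 2: update(63) takes parameter size = 63, which shadows the global.
Step 3: result = 63

The answer is 63.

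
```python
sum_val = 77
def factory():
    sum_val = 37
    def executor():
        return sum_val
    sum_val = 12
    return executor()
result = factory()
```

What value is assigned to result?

Step 1: factory() sets sum_val = 37, then later sum_val = 12.
Step 2: executor() is called after sum_val is reassigned to 12. Closures capture variables by reference, not by value.
Step 3: result = 12

The answer is 12.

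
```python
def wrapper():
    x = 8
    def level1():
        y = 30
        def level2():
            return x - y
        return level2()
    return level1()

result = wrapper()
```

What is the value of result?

Step 1: x = 8 in wrapper. y = 30 in level1.
Step 2: level2() reads x = 8 and y = 30 from enclosing scopes.
Step 3: result = 8 - 30 = -22

The answer is -22.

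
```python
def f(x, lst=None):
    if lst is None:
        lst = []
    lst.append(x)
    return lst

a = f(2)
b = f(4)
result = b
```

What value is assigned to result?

Step 1: None default with guard creates a NEW list each call.
Step 2: a = [2] (fresh list). b = [4] (another fresh list).
Step 3: result = [4] (this is the fix for mutable default)

The answer is [4].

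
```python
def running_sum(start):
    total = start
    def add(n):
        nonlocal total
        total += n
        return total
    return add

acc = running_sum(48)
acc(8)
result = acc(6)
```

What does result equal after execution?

Step 1: running_sum(48) creates closure with total = 48.
Step 2: First acc(8): total = 48 + 8 = 56.
Step 3: Second acc(6): total = 56 + 6 = 62. result = 62

The answer is 62.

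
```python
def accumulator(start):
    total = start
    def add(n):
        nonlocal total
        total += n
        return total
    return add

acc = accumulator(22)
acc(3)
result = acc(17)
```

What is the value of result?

Step 1: accumulator(22) creates closure with total = 22.
Step 2: First acc(3): total = 22 + 3 = 25.
Step 3: Second acc(17): total = 25 + 17 = 42. result = 42

The answer is 42.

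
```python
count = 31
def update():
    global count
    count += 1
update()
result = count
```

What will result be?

Step 1: count = 31 globally.
Step 2: update() modifies global count: count += 1 = 32.
Step 3: result = 32

The answer is 32.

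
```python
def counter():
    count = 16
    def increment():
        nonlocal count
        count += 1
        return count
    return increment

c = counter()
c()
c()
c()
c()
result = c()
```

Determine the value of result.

Step 1: counter() creates closure with count = 16.
Step 2: Each c() call increments count via nonlocal. After 5 calls: 16 + 5 = 21.
Step 3: result = 21

The answer is 21.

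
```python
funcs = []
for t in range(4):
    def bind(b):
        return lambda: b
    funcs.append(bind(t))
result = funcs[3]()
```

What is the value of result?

Step 1: bind(t) creates a new scope capturing b = t at call time.
Step 2: funcs[3] = bind(3), so its lambda captures b = 3.
Step 3: result = 3 (closure factory fixes late binding)

The answer is 3.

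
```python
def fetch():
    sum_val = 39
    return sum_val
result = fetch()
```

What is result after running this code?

Step 1: fetch() defines sum_val = 39 in its local scope.
Step 2: return sum_val finds the local variable sum_val = 39.
Step 3: result = 39

The answer is 39.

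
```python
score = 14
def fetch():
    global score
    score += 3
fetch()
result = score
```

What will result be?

Step 1: score = 14 globally.
Step 2: fetch() modifies global score: score += 3 = 17.
Step 3: result = 17

The answer is 17.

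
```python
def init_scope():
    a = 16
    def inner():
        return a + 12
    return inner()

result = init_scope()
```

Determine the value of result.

Step 1: init_scope() defines a = 16.
Step 2: inner() reads a = 16 from enclosing scope, returns 16 + 12 = 28.
Step 3: result = 28

The answer is 28.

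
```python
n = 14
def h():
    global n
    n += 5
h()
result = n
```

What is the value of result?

Step 1: n = 14 globally.
Step 2: h() modifies global n: n += 5 = 19.
Step 3: result = 19

The answer is 19.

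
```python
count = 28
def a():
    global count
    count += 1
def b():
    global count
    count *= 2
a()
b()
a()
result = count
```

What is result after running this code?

Step 1: count = 28.
Step 2: a(): count = 28 + 1 = 29.
Step 3: b(): count = 29 * 2 = 58.
Step 4: a(): count = 58 + 1 = 59

The answer is 59.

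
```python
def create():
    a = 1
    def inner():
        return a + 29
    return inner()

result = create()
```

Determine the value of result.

Step 1: create() defines a = 1.
Step 2: inner() reads a = 1 from enclosing scope, returns 1 + 29 = 30.
Step 3: result = 30

The answer is 30.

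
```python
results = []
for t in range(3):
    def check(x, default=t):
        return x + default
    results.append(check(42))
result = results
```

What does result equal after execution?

Step 1: Default argument default=t is evaluated at function definition time.
Step 2: Each iteration creates check with default = current t value.
Step 3: check(42) returns 42 + default. results = [42, 43, 44]

The answer is [42, 43, 44].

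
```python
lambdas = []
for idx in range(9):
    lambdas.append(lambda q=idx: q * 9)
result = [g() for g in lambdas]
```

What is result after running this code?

Step 1: Default arg q=idx captures idx at each iteration.
Step 2: lambdas[k] has q defaulting to k, returns k * 9.
Step 3: result = [0, 9, 18, 27, 36, 45, 54, 63, 72]

The answer is [0, 9, 18, 27, 36, 45, 54, 63, 72].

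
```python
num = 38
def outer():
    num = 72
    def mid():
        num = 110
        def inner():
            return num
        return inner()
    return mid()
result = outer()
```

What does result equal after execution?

Step 1: Three levels of shadowing: global 38, outer 72, mid 110.
Step 2: inner() finds num = 110 in enclosing mid() scope.
Step 3: result = 110

The answer is 110.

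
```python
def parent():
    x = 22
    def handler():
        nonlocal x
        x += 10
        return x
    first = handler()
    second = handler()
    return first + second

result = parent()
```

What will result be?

Step 1: x starts at 22.
Step 2: First call: x = 22 + 10 = 32, returns 32.
Step 3: Second call: x = 32 + 10 = 42, returns 42.
Step 4: result = 32 + 42 = 74

The answer is 74.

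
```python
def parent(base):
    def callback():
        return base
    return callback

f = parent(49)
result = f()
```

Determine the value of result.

Step 1: parent(49) creates closure capturing base = 49.
Step 2: f() returns the captured base = 49.
Step 3: result = 49

The answer is 49.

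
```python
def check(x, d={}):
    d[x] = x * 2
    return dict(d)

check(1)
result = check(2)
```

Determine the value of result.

Step 1: Mutable default dict is shared across calls.
Step 2: First call adds 1: 2. Second call adds 2: 4.
Step 3: result = {1: 2, 2: 4}

The answer is {1: 2, 2: 4}.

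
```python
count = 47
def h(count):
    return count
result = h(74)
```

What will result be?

Step 1: Global count = 47.
Step 2: h(74) takes parameter count = 74, which shadows the global.
Step 3: result = 74

The answer is 74.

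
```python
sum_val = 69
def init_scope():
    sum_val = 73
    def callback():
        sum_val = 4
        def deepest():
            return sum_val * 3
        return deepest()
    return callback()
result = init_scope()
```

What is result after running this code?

Step 1: deepest() looks up sum_val through LEGB: not local, finds sum_val = 4 in enclosing callback().
Step 2: Returns 4 * 3 = 12.
Step 3: result = 12

The answer is 12.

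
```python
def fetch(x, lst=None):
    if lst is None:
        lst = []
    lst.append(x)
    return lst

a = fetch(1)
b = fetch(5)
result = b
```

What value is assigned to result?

Step 1: None default with guard creates a NEW list each call.
Step 2: a = [1] (fresh list). b = [5] (another fresh list).
Step 3: result = [5] (this is the fix for mutable default)

The answer is [5].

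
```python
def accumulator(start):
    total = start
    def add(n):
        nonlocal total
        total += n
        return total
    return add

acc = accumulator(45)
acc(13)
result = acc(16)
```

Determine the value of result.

Step 1: accumulator(45) creates closure with total = 45.
Step 2: First acc(13): total = 45 + 13 = 58.
Step 3: Second acc(16): total = 58 + 16 = 74. result = 74

The answer is 74.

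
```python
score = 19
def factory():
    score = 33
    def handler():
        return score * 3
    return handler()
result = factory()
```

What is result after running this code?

Step 1: factory() shadows global score with score = 33.
Step 2: handler() finds score = 33 in enclosing scope, computes 33 * 3 = 99.
Step 3: result = 99

The answer is 99.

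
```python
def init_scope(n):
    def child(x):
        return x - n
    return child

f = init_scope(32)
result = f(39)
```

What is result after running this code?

Step 1: init_scope(32) creates a closure capturing n = 32.
Step 2: f(39) computes 39 - 32 = 7.
Step 3: result = 7

The answer is 7.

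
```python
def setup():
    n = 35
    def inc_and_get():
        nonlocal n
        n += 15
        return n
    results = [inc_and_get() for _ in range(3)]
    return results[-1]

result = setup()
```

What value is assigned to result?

Step 1: n = 35.
Step 2: Three calls to inc_and_get(), each adding 15.
Step 3: Last value = 35 + 15 * 3 = 80

The answer is 80.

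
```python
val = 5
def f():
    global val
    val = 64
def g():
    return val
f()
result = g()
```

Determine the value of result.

Step 1: val = 5.
Step 2: f() sets global val = 64.
Step 3: g() reads global val = 64. result = 64

The answer is 64.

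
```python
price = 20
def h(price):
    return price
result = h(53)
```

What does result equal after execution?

Step 1: Global price = 20.
Step 2: h(53) takes parameter price = 53, which shadows the global.
Step 3: result = 53

The answer is 53.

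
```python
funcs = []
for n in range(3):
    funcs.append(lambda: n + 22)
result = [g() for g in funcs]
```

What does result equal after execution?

Step 1: All lambdas capture n by reference. After the loop, n = 2.
Step 2: Each call returns 2 + 22 = 24.
Step 3: result = [24, 24, 24]

The answer is [24, 24, 24].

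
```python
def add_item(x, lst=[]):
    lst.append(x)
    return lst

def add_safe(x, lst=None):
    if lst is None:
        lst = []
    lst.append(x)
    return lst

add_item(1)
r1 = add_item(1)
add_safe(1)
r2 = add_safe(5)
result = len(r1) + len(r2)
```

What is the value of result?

Step 1: add_item shares mutable default: after 2 calls, lst = [1, 1], len = 2.
Step 2: add_safe creates fresh list each time: r2 = [5], len = 1.
Step 3: result = 2 + 1 = 3

The answer is 3.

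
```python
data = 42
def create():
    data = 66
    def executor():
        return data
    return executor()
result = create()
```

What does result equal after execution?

Step 1: data = 42 globally, but create() defines data = 66 locally.
Step 2: executor() looks up data. Not in local scope, so checks enclosing scope (create) and finds data = 66.
Step 3: result = 66

The answer is 66.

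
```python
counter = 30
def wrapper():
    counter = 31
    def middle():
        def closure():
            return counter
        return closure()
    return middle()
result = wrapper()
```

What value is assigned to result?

Step 1: wrapper() defines counter = 31. middle() and closure() have no local counter.
Step 2: closure() checks local (none), enclosing middle() (none), enclosing wrapper() and finds counter = 31.
Step 3: result = 31

The answer is 31.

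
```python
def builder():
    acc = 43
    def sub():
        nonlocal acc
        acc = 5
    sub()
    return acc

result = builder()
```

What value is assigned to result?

Step 1: builder() sets acc = 43.
Step 2: sub() uses nonlocal to reassign acc = 5.
Step 3: result = 5

The answer is 5.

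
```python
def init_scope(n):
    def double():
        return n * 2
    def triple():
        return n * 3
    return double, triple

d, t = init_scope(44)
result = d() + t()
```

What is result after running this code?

Step 1: Both closures capture the same n = 44.
Step 2: d() = 44 * 2 = 88, t() = 44 * 3 = 132.
Step 3: result = 88 + 132 = 220

The answer is 220.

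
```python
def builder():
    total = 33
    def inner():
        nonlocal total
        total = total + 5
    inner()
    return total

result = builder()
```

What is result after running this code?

Step 1: builder() sets total = 33.
Step 2: inner() uses nonlocal to modify total in builder's scope: total = 33 + 5 = 38.
Step 3: builder() returns the modified total = 38

The answer is 38.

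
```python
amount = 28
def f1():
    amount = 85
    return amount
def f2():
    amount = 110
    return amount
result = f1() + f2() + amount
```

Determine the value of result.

Step 1: Each function shadows global amount with its own local.
Step 2: f1() returns 85, f2() returns 110.
Step 3: Global amount = 28 is unchanged. result = 85 + 110 + 28 = 223

The answer is 223.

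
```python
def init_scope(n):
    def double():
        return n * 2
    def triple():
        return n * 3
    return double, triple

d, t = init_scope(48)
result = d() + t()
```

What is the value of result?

Step 1: Both closures capture the same n = 48.
Step 2: d() = 48 * 2 = 96, t() = 48 * 3 = 144.
Step 3: result = 96 + 144 = 240

The answer is 240.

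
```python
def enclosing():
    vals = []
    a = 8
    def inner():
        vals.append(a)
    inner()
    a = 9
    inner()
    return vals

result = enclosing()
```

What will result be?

Step 1: a = 8. inner() appends current a to vals.
Step 2: First inner(): appends 8. Then a = 9.
Step 3: Second inner(): appends 9 (closure sees updated a). result = [8, 9]

The answer is [8, 9].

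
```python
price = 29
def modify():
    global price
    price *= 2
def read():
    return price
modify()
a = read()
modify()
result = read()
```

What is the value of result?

Step 1: price = 29.
Step 2: First modify(): price = 29 * 2 = 58.
Step 3: Second modify(): price = 58 * 2 = 116.
Step 4: read() returns 116

The answer is 116.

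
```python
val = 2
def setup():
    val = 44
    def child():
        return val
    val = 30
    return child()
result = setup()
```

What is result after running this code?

Step 1: setup() sets val = 44, then later val = 30.
Step 2: child() is called after val is reassigned to 30. Closures capture variables by reference, not by value.
Step 3: result = 30

The answer is 30.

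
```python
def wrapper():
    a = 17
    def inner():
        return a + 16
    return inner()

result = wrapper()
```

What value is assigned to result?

Step 1: wrapper() defines a = 17.
Step 2: inner() reads a = 17 from enclosing scope, returns 17 + 16 = 33.
Step 3: result = 33

The answer is 33.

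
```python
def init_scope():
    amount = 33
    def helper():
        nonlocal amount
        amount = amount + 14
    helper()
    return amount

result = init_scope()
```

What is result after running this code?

Step 1: init_scope() sets amount = 33.
Step 2: helper() uses nonlocal to modify amount in init_scope's scope: amount = 33 + 14 = 47.
Step 3: init_scope() returns the modified amount = 47

The answer is 47.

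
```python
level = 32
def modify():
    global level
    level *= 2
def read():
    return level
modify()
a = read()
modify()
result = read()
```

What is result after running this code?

Step 1: level = 32.
Step 2: First modify(): level = 32 * 2 = 64.
Step 3: Second modify(): level = 64 * 2 = 128.
Step 4: read() returns 128

The answer is 128.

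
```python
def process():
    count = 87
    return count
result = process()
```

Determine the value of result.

Step 1: process() defines count = 87 in its local scope.
Step 2: return count finds the local variable count = 87.
Step 3: result = 87

The answer is 87.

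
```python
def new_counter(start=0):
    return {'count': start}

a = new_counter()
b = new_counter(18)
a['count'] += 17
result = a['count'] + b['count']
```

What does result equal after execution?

Step 1: new_counter() returns a new dict each call (immutable default 0).
Step 2: a = {'count': 0}, b = {'count': 18}.
Step 3: a['count'] += 17 = 17. result = 17 + 18 = 35

The answer is 35.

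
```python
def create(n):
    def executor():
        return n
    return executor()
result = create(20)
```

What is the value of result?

Step 1: create(20) binds parameter n = 20.
Step 2: executor() looks up n in enclosing scope and finds the parameter n = 20.
Step 3: result = 20

The answer is 20.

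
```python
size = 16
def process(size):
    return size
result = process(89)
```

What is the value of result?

Step 1: Global size = 16.
Step 2: process(89) takes parameter size = 89, which shadows the global.
Step 3: result = 89

The answer is 89.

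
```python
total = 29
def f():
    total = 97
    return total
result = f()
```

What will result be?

Step 1: Global total = 29.
Step 2: f() creates local total = 97, shadowing the global.
Step 3: Returns local total = 97. result = 97

The answer is 97.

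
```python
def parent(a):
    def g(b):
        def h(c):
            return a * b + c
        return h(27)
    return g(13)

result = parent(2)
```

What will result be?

Step 1: a = 2, b = 13, c = 27.
Step 2: h() computes a * b + c = 2 * 13 + 27 = 53.
Step 3: result = 53

The answer is 53.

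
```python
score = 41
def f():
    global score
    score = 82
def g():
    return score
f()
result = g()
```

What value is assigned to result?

Step 1: score = 41.
Step 2: f() sets global score = 82.
Step 3: g() reads global score = 82. result = 82

The answer is 82.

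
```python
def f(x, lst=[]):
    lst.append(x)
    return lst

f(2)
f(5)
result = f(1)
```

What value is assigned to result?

Step 1: Mutable default argument gotcha! The list [] is created once.
Step 2: Each call appends to the SAME list: [2], [2, 5], [2, 5, 1].
Step 3: result = [2, 5, 1]

The answer is [2, 5, 1].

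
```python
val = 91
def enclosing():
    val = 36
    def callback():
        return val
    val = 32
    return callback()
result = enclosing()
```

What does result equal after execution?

Step 1: enclosing() sets val = 36, then later val = 32.
Step 2: callback() is called after val is reassigned to 32. Closures capture variables by reference, not by value.
Step 3: result = 32

The answer is 32.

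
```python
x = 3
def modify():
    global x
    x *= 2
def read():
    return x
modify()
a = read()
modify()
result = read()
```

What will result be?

Step 1: x = 3.
Step 2: First modify(): x = 3 * 2 = 6.
Step 3: Second modify(): x = 6 * 2 = 12.
Step 4: read() returns 12

The answer is 12.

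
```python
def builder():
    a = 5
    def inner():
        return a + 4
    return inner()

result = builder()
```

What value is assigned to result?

Step 1: builder() defines a = 5.
Step 2: inner() reads a = 5 from enclosing scope, returns 5 + 4 = 9.
Step 3: result = 9

The answer is 9.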